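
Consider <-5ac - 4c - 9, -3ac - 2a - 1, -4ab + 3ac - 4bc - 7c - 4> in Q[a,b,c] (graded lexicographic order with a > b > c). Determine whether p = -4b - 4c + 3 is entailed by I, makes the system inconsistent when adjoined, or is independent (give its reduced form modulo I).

-4b - 4c + 3 is independent of I; its normal form modulo I is -4b - 4c + 3.

First compute the reduced Gröbner basis of I by Buchberger's algorithm.
f_1 = -5ac - 4c - 9, LT = ac.
f_2 = -3ac - 2a - 1, LT = ac.
f_3 = -4ab + 3ac - 4bc - 7c - 4, LT = ab.

S(f_1,f_2): lcm = ac. S = -2/3a + 4/5c + 22/15.
  leading term a: no divisor's leading term divides it; move -2/3a to the remainder.
  leading term c: no divisor's leading term divides it; move 4/5c to the remainder.
  leading term 1: no divisor's leading term divides it; move 22/15 to the remainder.
  remainder -2/3a + 4/5c + 22/15 ≠ 0; add h_4 = -2/3a + 4/5c + 22/15 to the basis.

S(f_1,f_3): lcm = abc. S = 3/4ac^2 - bc^2 + 4/5bc - 7/4c^2 + 9/5b - c.
  leading term ac^2: subtract (-3/20c)·f_1 from 3/4ac^2 - bc^2 + 4/5bc - 7/4c^2 + 9/5b - c → -bc^2 + 4/5bc - 47/20c^2 + 9/5b - 47/20c
  leading term bc^2: no divisor's leading term divides it; move -bc^2 to the remainder.
  leading term bc: no divisor's leading term divides it; move 4/5bc to the remainder.
  leading term c^2: no divisor's leading term divides it; move -47/20c^2 to the remainder.
  leading term b: no divisor's leading term divides it; move 9/5b to the remainder.
  leading term c: no divisor's leading term divides it; move -47/20c to the remainder.
  remainder -bc^2 + 4/5bc - 47/20c^2 + 9/5b - 47/20c ≠ 0; add h_5 = -bc^2 + 4/5bc - 47/20c^2 + 9/5b - 47/20c to the basis.

S(f_2,f_3): lcm = abc. S = 3/4ac^2 - bc^2 + 2/3ab - 7/4c^2 + 1/3b - c.
  leading term ac^2: subtract (-3/20c)·f_1 from 3/4ac^2 - bc^2 + 2/3ab - 7/4c^2 + 1/3b - c → -bc^2 + 2/3ab - 47/20c^2 + 1/3b - 47/20c
  leading term bc^2: subtract (1)·h_5 from -bc^2 + 2/3ab - 47/20c^2 + 1/3b - 47/20c → 2/3ab - 4/5bc - 22/15b
  leading term ab: subtract (-1/6)·f_3 from 2/3ab - 4/5bc - 22/15b → 1/2ac - 22/15bc - 22/15b - 7/6c - 2/3
  leading term ac: subtract (-1/10)·f_1 from 1/2ac - 22/15bc - 22/15b - 7/6c - 2/3 → -22/15bc - 22/15b - 47/30c - 47/30
  leading term bc: no divisor's leading term divides it; move -22/15bc to the remainder.
  leading term b: no divisor's leading term divides it; move -22/15b to the remainder.
  leading term c: no divisor's leading term divides it; move -47/30c to the remainder.
  leading term 1: no divisor's leading term divides it; move -47/30 to the remainder.
  remainder -22/15bc - 22/15b - 47/30c - 47/30 ≠ 0; add h_6 = -22/15bc - 22/15b - 47/30c - 47/30 to the basis.

S(f_1,h_4): lcm = ac. S = 6/5c^2 + 3c + 9/5.
  leading term c^2: no divisor's leading term divides it; move 6/5c^2 to the remainder.
  leading term c: no divisor's leading term divides it; move 3c to the remainder.
  leading term 1: no divisor's leading term divides it; move 9/5 to the remainder.
  remainder 6/5c^2 + 3c + 9/5 ≠ 0; add h_7 = 6/5c^2 + 3c + 9/5 to the basis.

The other S-polynomials (S(f_2,h_4), S(f_3,h_4), S(f_1,h_5), S(f_2,h_5), S(f_3,h_5), S(h_4,h_5), S(f_1,h_6), S(f_2,h_6), S(f_3,h_6), S(h_4,h_6), S(h_5,h_6), S(f_1,h_7), S(f_2,h_7), S(f_3,h_7), S(h_4,h_7), S(h_5,h_7), S(h_6,h_7)) all reduce to 0 modulo the current basis, so we have a Gröbner basis.
Inter-reduce: drop elements whose leading term is divisible by another's, tail-reduce, and make monic.
Reduced Gröbner basis: {bc + b + 47/44c + 47/44, c^2 + 5/2c + 3/2, a - 6/5c - 11/5}.
Label its elements g_1 = bc + b + 47/44c + 47/44, g_2 = c^2 + 5/2c + 3/2, g_3 = a - 6/5c - 11/5.

Reduce p = -4b - 4c + 3 modulo G:
  leading term b: no divisor's leading term divides it; move -4b to the remainder.
  leading term c: no divisor's leading term divides it; move -4c to the remainder.
  leading term 1: no divisor's leading term divides it; move 3 to the remainder.
  normal form = -4b - 4c + 3.
The normal form is nonzero, so p ∉ I. Since p minus its normal form lies in I, I + (p) = I + (r) where r = -4b - 4c + 3; decide whether this ideal is the whole ring.
Run Buchberger on G together with r (pairs among the g_i already reduce to 0 since G is a Gröbner basis):
g_1 = bc + b + 47/44c + 47/44, LT = bc.
g_2 = c^2 + 5/2c + 3/2, LT = c^2.
g_3 = a - 6/5c - 11/5, LT = a.
r = -4b - 4c + 3, LT = b.

S(g_1,r): lcm = bc. S = -c^2 + b + 20/11c + 47/44.
  leading term c^2: subtract (-1)·g_2 from -c^2 + b + 20/11c + 47/44 → b + 95/22c + 113/44
  leading term b: subtract (-1/4)·r from b + 95/22c + 113/44 → 73/22c + 73/22
  leading term c: no divisor's leading term divides it; move 73/22c to the remainder.
  leading term 1: no divisor's leading term divides it; move 73/22 to the remainder.
  remainder 73/22c + 73/22 ≠ 0; add m_5 = 73/22c + 73/22 to the basis.

The other S-polynomials (S(g_1,g_2), S(g_1,g_3), S(g_2,g_3), S(g_2,r), S(g_3,r), S(g_1,m_5), S(g_2,m_5), S(g_3,m_5), S(r,m_5)) all reduce to 0 modulo the current basis, so we have a Gröbner basis.
Inter-reduce: drop elements whose leading term is divisible by another's, tail-reduce, and make monic.
Reduced Gröbner basis: {a - 1, b - 7/4, c + 1}.
The reduced Gröbner basis of I + (p) is {a - 1, b - 7/4, c + 1} ≠ {1}, a proper ideal, so the enlarged system stays consistent: p is independent of I, with normal form -4b - 4c + 3.

The remainder on division by a Gröbner basis is unique — it is the normal form.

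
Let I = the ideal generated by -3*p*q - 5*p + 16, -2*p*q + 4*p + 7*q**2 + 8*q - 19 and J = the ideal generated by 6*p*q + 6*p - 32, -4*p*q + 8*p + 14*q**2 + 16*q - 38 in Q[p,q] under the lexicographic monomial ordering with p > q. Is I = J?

For a fixed monomial order, each ideal has a unique reduced Gröbner basis; comparing bases decides equality.
Buchberger on the first generating set:
f_1 = -3*p*q - 5*p + 16, LT = p*q.
f_2 = -2*p*q + 4*p + 7*q**2 + 8*q - 19, LT = p*q.

S(f_1,f_2): lcm = p*q. S = 11/3*p + 7/2*q**2 + 4*q - 89/6.
  leading term p: no divisor's leading term divides it; move 11/3*p to the remainder.
  leading term q**2: no divisor's leading term divides it; move 7/2*q**2 to the remainder.
  leading term q: no divisor's leading term divides it; move 4*q to the remainder.
  leading term 1: no divisor's leading term divides it; move -89/6 to the remainder.
  remainder 11/3*p + 7/2*q**2 + 4*q - 89/6 ≠ 0; add g_3 = 11/3*p + 7/2*q**2 + 4*q - 89/6 to the basis.

S(f_1,g_3): lcm = p*q. S = 5/3*p - 21/22*q**3 - 12/11*q**2 + 89/22*q - 16/3.
  leading term p: subtract (5/11)·g_3 from 5/3*p - 21/22*q**3 - 12/11*q**2 + 89/22*q - 16/3 → -21/22*q**3 - 59/22*q**2 + 49/22*q + 31/22
  leading term q**3: no divisor's leading term divides it; move -21/22*q**3 to the remainder.
  leading term q**2: no divisor's leading term divides it; move -59/22*q**2 to the remainder.
  leading term q: no divisor's leading term divides it; move 49/22*q to the remainder.
  leading term 1: no divisor's leading term divides it; move 31/22 to the remainder.
  remainder -21/22*q**3 - 59/22*q**2 + 49/22*q + 31/22 ≠ 0; add g_4 = -21/22*q**3 - 59/22*q**2 + 49/22*q + 31/22 to the basis.

The other S-polynomials (S(f_2,g_3), S(f_1,g_4), S(f_2,g_4), S(g_3,g_4)) all reduce to 0 modulo the current basis, so we have a Gröbner basis.
Inter-reduce: drop elements whose leading term is divisible by another's, tail-reduce, and make monic.
Reduced Gröbner basis: {p + 21/22*q**2 + 12/11*q - 89/22, q**3 + 59/21*q**2 - 7/3*q - 31/21}.

Buchberger on the second generating set:
h_1 = 6*p*q + 6*p - 32, LT = p*q.
h_2 = -4*p*q + 8*p + 14*q**2 + 16*q - 38, LT = p*q.

S(h_1,h_2): lcm = p*q. S = 3*p + 7/2*q**2 + 4*q - 89/6.
  leading term p: no divisor's leading term divides it; move 3*p to the remainder.
  leading term q**2: no divisor's leading term divides it; move 7/2*q**2 to the remainder.
  leading term q: no divisor's leading term divides it; move 4*q to the remainder.
  leading term 1: no divisor's leading term divides it; move -89/6 to the remainder.
  remainder 3*p + 7/2*q**2 + 4*q - 89/6 ≠ 0; add k_3 = 3*p + 7/2*q**2 + 4*q - 89/6 to the basis.

S(h_1,k_3): lcm = p*q. S = p - 7/6*q**3 - 4/3*q**2 + 89/18*q - 16/3.
  leading term p: subtract (1/3)·k_3 from p - 7/6*q**3 - 4/3*q**2 + 89/18*q - 16/3 → -7/6*q**3 - 5/2*q**2 + 65/18*q - 7/18
  leading term q**3: no divisor's leading term divides it; move -7/6*q**3 to the remainder.
  leading term q**2: no divisor's leading term divides it; move -5/2*q**2 to the remainder.
  leading term q: no divisor's leading term divides it; move 65/18*q to the remainder.
  leading term 1: no divisor's leading term divides it; move -7/18 to the remainder.
  remainder -7/6*q**3 - 5/2*q**2 + 65/18*q - 7/18 ≠ 0; add k_4 = -7/6*q**3 - 5/2*q**2 + 65/18*q - 7/18 to the basis.

The other S-polynomials (S(h_2,k_3), S(h_1,k_4), S(h_2,k_4), S(k_3,k_4)) all reduce to 0 modulo the current basis, so we have a Gröbner basis.
Inter-reduce: drop elements whose leading term is divisible by another's, tail-reduce, and make monic.
Reduced Gröbner basis: {p + 7/6*q**2 + 4/3*q - 89/18, q**3 + 15/7*q**2 - 65/21*q + 1/3}.

The bases are distinct; the ideals are different.

No, the ideals differ.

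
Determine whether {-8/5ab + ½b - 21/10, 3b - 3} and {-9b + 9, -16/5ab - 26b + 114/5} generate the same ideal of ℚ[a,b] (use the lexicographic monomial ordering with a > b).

Yes, the ideals are equal.

Since reduced Gröbner bases are canonical representatives of ideals under a given ordering, it suffices to compute and compare them.
Buchberger on the first generating set:
f_1 = -8/5ab + ½b - 21/10, LT = ab.
f_2 = 3b - 3, LT = b.

S(f_1,f_2): lcm = ab. S = a - 5/16b + 21/16.
  leading term a: no divisor's leading term divides it; move a to the remainder.
  leading term b: subtract (-5/48)·f_2 from -5/16b + 21/16 → 1
  leading term 1: no divisor's leading term divides it; move 1 to the remainder.
  remainder a + 1 ≠ 0; add g_3 = a + 1 to the basis.

The other S-polynomials (S(f_1,g_3), S(f_2,g_3)) all reduce to 0 modulo the current basis, so we have a Gröbner basis.
Inter-reduce: drop elements whose leading term is divisible by another's, tail-reduce, and make monic.
Reduced Gröbner basis: {a + 1, b - 1}.

Buchberger on the second generating set:
h_1 = -9b + 9, LT = b.
h_2 = -16/5ab - 26b + 114/5, LT = ab.

S(h_1,h_2): lcm = ab. S = -a - 65/8b + 57/8.
  leading term a: no divisor's leading term divides it; move -a to the remainder.
  leading term b: subtract (65/72)·h_1 from -65/8b + 57/8 → -1
  leading term 1: no divisor's leading term divides it; move -1 to the remainder.
  remainder -a - 1 ≠ 0; add k_3 = -a - 1 to the basis.

The other S-polynomials (S(h_1,k_3), S(h_2,k_3)) all reduce to 0 modulo the current basis, so we have a Gröbner basis.
Inter-reduce: drop elements whose leading term is divisible by another's, tail-reduce, and make monic.
Reduced Gröbner basis: {a + 1, b - 1}.

Same reduced basis, so the two generating sets span the same ideal.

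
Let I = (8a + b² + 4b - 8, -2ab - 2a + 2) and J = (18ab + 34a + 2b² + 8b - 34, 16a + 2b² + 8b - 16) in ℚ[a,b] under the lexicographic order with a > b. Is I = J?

Since reduced Gröbner bases are canonical representatives of ideals under a given ordering, it suffices to compute and compare them.
Buchberger on the first generating set:
f_1 = 8a + b² + 4b - 8, LT = a.
f_2 = -2ab - 2a + 2, LT = ab.

S(f_1,f_2): lcm = ab. S = -a + ⅛b³ + ½b² - b + 1.
  leading term a: subtract (-⅛)·f_1 from -a + ⅛b³ + ½b² - b + 1 → ⅛b³ + ⅝b² - ½b
  leading term b³: no divisor's leading term divides it; move ⅛b³ to the remainder.
  leading term b²: no divisor's leading term divides it; move ⅝b² to the remainder.
  leading term b: no divisor's leading term divides it; move -½b to the remainder.
  remainder ⅛b³ + ⅝b² - ½b ≠ 0; add g_3 = ⅛b³ + ⅝b² - ½b to the basis.

S(f_1,g_3): leading monomials are coprime, so the S-polynomial reduces to 0 (Buchberger's first criterion).
S(f_2,g_3): lcm = ab³. S = -4ab² + 4ab - b².
  leading term ab²: subtract (-½b²)·f_1 from -4ab² + 4ab - b² → 4ab + ½b⁴ + 2b³ - 5b²
  leading term ab: subtract (½b)·f_1 from 4ab + ½b⁴ + 2b³ - 5b² → ½b⁴ + 3/2b³ - 7b² + 4b
  leading term b⁴: subtract (4b)·g_3 from ½b⁴ + 3/2b³ - 7b² + 4b → -b³ - 5b² + 4b
  leading term b³: subtract (-8)·g_3 from -b³ - 5b² + 4b → 0
  remainder 0.

Every S-polynomial of the final basis reduces to 0, so we have a Gröbner basis.
Inter-reduce: drop elements whose leading term is divisible by another's, tail-reduce, and make monic.
Reduced Gröbner basis: {a + ⅛b² + ½b - 1, b³ + 5b² - 4b}.

Buchberger on the second generating set:
h_1 = 18ab + 34a + 2b² + 8b - 34, LT = ab.
h_2 = 16a + 2b² + 8b - 16, LT = a.

S(h_1,h_2): lcm = ab. S = 17/9a - ⅛b³ - 7/18b² + 13/9b - 17/9.
  leading term a: subtract (17/144)·h_2 from 17/9a - ⅛b³ - 7/18b² + 13/9b - 17/9 → -⅛b³ - ⅝b² + ½b
  leading term b³: no divisor's leading term divides it; move -⅛b³ to the remainder.
  leading term b²: no divisor's leading term divides it; move -⅝b² to the remainder.
  leading term b: no divisor's leading term divides it; move ½b to the remainder.
  remainder -⅛b³ - ⅝b² + ½b ≠ 0; add k_3 = -⅛b³ - ⅝b² + ½b to the basis.

S(h_1,k_3): lcm = ab³. S = -28/9ab² + 4ab + 1/9b⁴ + 4/9b³ - 17/9b².
  leading term ab²: subtract (-14/81b)·h_1 from -28/9ab² + 4ab + 1/9b⁴ + 4/9b³ - 17/9b² → 800/81ab + 1/9b⁴ + 64/81b³ - 41/81b² - 476/81b
  leading term ab: subtract (400/729)·h_1 from 800/81ab + 1/9b⁴ + 64/81b³ - 41/81b² - 476/81b → -13600/729a + 1/9b⁴ + 64/81b³ - 1169/729b² - 7484/729b + 13600/729
  leading term a: subtract (-850/729)·h_2 from -13600/729a + 1/9b⁴ + 64/81b³ - 1169/729b² - 7484/729b + 13600/729 → 1/9b⁴ + 64/81b³ + 59/81b² - 76/81b
  leading term b⁴: subtract (-8/9b)·k_3 from 1/9b⁴ + 64/81b³ + 59/81b² - 76/81b → 19/81b³ + 95/81b² - 76/81b
  leading term b³: subtract (-152/81)·k_3 from 19/81b³ + 95/81b² - 76/81b → 0
  remainder 0.

S(h_2,k_3): leading monomials are coprime, so the S-polynomial reduces to 0 (Buchberger's first criterion).
Every S-polynomial of the final basis reduces to 0, so we have a Gröbner basis.
Inter-reduce: drop elements whose leading term is divisible by another's, tail-reduce, and make monic.
Reduced Gröbner basis: {a + ⅛b² + ½b - 1, b³ + 5b² - 4b}.

The two bases agree; hence the ideals are identical.

Yes, the ideals are equal.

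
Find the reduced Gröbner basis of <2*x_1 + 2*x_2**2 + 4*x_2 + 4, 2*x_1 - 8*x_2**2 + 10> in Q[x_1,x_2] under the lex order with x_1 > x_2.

The reduced Gröbner basis is the canonical form of the ideal for this ordering.

f_1 = 2*x_1 + 2*x_2**2 + 4*x_2 + 4, LT = x_1.
f_2 = 2*x_1 - 8*x_2**2 + 10, LT = x_1.

S(f_1,f_2): lcm = x_1. S = 5*x_2**2 + 2*x_2 - 3.
  leading term x_2**2: no divisor's leading term divides it; move 5*x_2**2 to the remainder.
  leading term x_2: no divisor's leading term divides it; move 2*x_2 to the remainder.
  leading term 1: no divisor's leading term divides it; move -3 to the remainder.
  remainder 5*x_2**2 + 2*x_2 - 3 ≠ 0; add g_3 = 5*x_2**2 + 2*x_2 - 3 to the basis.

The other S-polynomials (S(f_1,g_3), S(f_2,g_3)) all reduce to 0 modulo the current basis, so we have a Gröbner basis.
Inter-reduce: drop elements whose leading term is divisible by another's, tail-reduce, and make monic.

G = {x_1 + 8/5*x_2 + 13/5, x_2**2 + 2/5*x_2 - 3/5}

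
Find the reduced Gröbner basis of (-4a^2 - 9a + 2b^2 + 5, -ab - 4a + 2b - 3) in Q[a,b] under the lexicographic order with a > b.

f_1 = -4a^2 - 9a + 2b^2 + 5, LT = a^2.
f_2 = -ab - 4a + 2b - 3, LT = ab.

S(f_1,f_2): lcm = a^2b. S = -4a^2 + 17/4ab - 3a - 1/2b^3 - 5/4b.
  leading term a^2: subtract (1)·f_1 from -4a^2 + 17/4ab - 3a - 1/2b^3 - 5/4b → 17/4ab + 6a - 1/2b^3 - 2b^2 - 5/4b - 5
  leading term ab: subtract (-17/4)·f_2 from 17/4ab + 6a - 1/2b^3 - 2b^2 - 5/4b - 5 → -11a - 1/2b^3 - 2b^2 + 29/4b - 71/4
  leading term a: no divisor's leading term divides it; move -11a to the remainder.
  leading term b^3: no divisor's leading term divides it; move -1/2b^3 to the remainder.
  leading term b^2: no divisor's leading term divides it; move -2b^2 to the remainder.
  leading term b: no divisor's leading term divides it; move 29/4b to the remainder.
  leading term 1: no divisor's leading term divides it; move -71/4 to the remainder.
  remainder -11a - 1/2b^3 - 2b^2 + 29/4b - 71/4 ≠ 0; add g_3 = -11a - 1/2b^3 - 2b^2 + 29/4b - 71/4 to the basis.

S(f_2,g_3): lcm = ab. S = 4a - 1/22b^4 - 2/11b^3 + 29/44b^2 - 159/44b + 3.
  leading term a: subtract (-4/11)·g_3 from 4a - 1/22b^4 - 2/11b^3 + 29/44b^2 - 159/44b + 3 → -1/22b^4 - 4/11b^3 - 3/44b^2 - 43/44b - 38/11
  leading term b^4: no divisor's leading term divides it; move -1/22b^4 to the remainder.
  leading term b^3: no divisor's leading term divides it; move -4/11b^3 to the remainder.
  leading term b^2: no divisor's leading term divides it; move -3/44b^2 to the remainder.
  leading term b: no divisor's leading term divides it; move -43/44b to the remainder.
  leading term 1: no divisor's leading term divides it; move -38/11 to the remainder.
  remainder -1/22b^4 - 4/11b^3 - 3/44b^2 - 43/44b - 38/11 ≠ 0; add g_4 = -1/22b^4 - 4/11b^3 - 3/44b^2 - 43/44b - 38/11 to the basis.

The other S-polynomials (S(f_1,g_3), S(f_1,g_4), S(f_2,g_4), S(g_3,g_4)) all reduce to 0 modulo the current basis, so we have a Gröbner basis.
Inter-reduce: drop elements whose leading term is divisible by another's, tail-reduce, and make monic.

G = {a + 1/22b^3 + 2/11b^2 - 29/44b + 71/44, b^4 + 8b^3 + 3/2b^2 + 43/2b + 76}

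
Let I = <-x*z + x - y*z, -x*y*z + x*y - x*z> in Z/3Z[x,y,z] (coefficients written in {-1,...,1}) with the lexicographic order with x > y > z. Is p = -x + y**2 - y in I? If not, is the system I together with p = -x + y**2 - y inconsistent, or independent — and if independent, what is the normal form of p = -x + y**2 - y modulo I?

-x + y**2 - y is independent of I; its normal form modulo I is -y**2*z + y**2 - y*z - y.

First compute the reduced Gröbner basis of I by Buchberger's algorithm.
f_1 = -x*z + x - y*z, LT = x*z.
f_2 = -x*y*z + x*y - x*z, LT = x*y*z.

S(f_1,f_2): lcm = x*y*z. S = -x*z + y**2*z.
  leading term x*z: subtract (1)·f_1 from -x*z + y**2*z → -x + y**2*z + y*z
  leading term x: no divisor's leading term divides it; move -x to the remainder.
  leading term y**2*z: no divisor's leading term divides it; move y**2*z to the remainder.
  leading term y*z: no divisor's leading term divides it; move y*z to the remainder.
  remainder -x + y**2*z + y*z ≠ 0; add h_3 = -x + y**2*z + y*z to the basis.

S(f_1,h_3): lcm = x*z. S = -x + y**2*z**2 + y*z**2 + y*z.
  leading term x: subtract (1)·h_3 from -x + y**2*z**2 + y*z**2 + y*z → y**2*z**2 - y**2*z + y*z**2
  leading term y**2*z**2: no divisor's leading term divides it; move y**2*z**2 to the remainder.
  leading term y**2*z: no divisor's leading term divides it; move -y**2*z to the remainder.
  leading term y*z**2: no divisor's leading term divides it; move y*z**2 to the remainder.
  remainder y**2*z**2 - y**2*z + y*z**2 ≠ 0; add h_4 = y**2*z**2 - y**2*z + y*z**2 to the basis.

The other S-polynomials (S(f_2,h_3), S(f_1,h_4), S(f_2,h_4), S(h_3,h_4)) all reduce to 0 modulo the current basis, so we have a Gröbner basis.
Inter-reduce: drop elements whose leading term is divisible by another's, tail-reduce, and make monic.
Reduced Gröbner basis: {x - y**2*z - y*z, y**2*z**2 - y**2*z + y*z**2}.
Label its elements g_1 = x - y**2*z - y*z, g_2 = y**2*z**2 - y**2*z + y*z**2.

Reduce p = -x + y**2 - y modulo G:
  leading term x: subtract (-1)·g_1 from -x + y**2 - y → -y**2*z + y**2 - y*z - y
  leading term y**2*z: no divisor's leading term divides it; move -y**2*z to the remainder.
  leading term y**2: no divisor's leading term divides it; move y**2 to the remainder.
  leading term y*z: no divisor's leading term divides it; move -y*z to the remainder.
  leading term y: no divisor's leading term divides it; move -y to the remainder.
  normal form = -y**2*z + y**2 - y*z - y.
The normal form is nonzero, so p ∉ I. Since p minus its normal form lies in I, I + (p) = I + (r) where r = -y**2*z + y**2 - y*z - y; decide whether this ideal is the whole ring.
Run Buchberger on G together with r (pairs among the g_i already reduce to 0 since G is a Gröbner basis):
g_1 = x - y**2*z - y*z, LT = x.
g_2 = y**2*z**2 - y**2*z + y*z**2, LT = y**2*z**2.
r = -y**2*z + y**2 - y*z - y, LT = y**2*z.

S(g_2,r): lcm = y**2*z**2. S = -y*z.
  leading term y*z: no divisor's leading term divides it; move -y*z to the remainder.
  remainder -y*z ≠ 0; add m_4 = -y*z to the basis.

S(g_2,m_4): lcm = y**2*z**2. S = -y**2*z + y*z**2.
  leading term y**2*z: subtract (1)·r from -y**2*z + y*z**2 → -y**2 + y*z**2 + y*z + y
  leading term y**2: no divisor's leading term divides it; move -y**2 to the remainder.
  leading term y*z**2: subtract (-z)·m_4 from y*z**2 + y*z + y → y*z + y
  leading term y*z: subtract (-1)·m_4 from y*z + y → y
  leading term y: no divisor's leading term divides it; move y to the remainder.
  remainder -y**2 + y ≠ 0; add m_5 = -y**2 + y to the basis.

The other S-polynomials (S(g_1,g_2), S(g_1,r), S(g_1,m_4), S(r,m_4), S(g_1,m_5), S(g_2,m_5), S(r,m_5), S(m_4,m_5)) all reduce to 0 modulo the current basis, so we have a Gröbner basis.
Inter-reduce: drop elements whose leading term is divisible by another's, tail-reduce, and make monic.
Reduced Gröbner basis: {x, y**2 - y, y*z}.
The reduced Gröbner basis of I + (p) is {x, y**2 - y, y*z} ≠ {1}, a proper ideal, so the enlarged system stays consistent: p is independent of I, with normal form -y**2*z + y**2 - y*z - y.

Ideal membership is decidable via reduction modulo a Gröbner basis.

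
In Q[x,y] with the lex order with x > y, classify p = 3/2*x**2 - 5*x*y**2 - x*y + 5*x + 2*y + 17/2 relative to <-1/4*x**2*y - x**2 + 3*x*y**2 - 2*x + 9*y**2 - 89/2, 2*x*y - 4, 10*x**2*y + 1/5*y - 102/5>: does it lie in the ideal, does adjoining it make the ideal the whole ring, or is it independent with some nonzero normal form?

Adjoining 3/2*x**2 - 5*x*y**2 - x*y + 5*x + 2*y + 17/2 makes the ideal the whole ring: the system is inconsistent.

First compute the reduced Gröbner basis of I by Buchberger's algorithm.
f_1 = -1/4*x**2*y - x**2 + 3*x*y**2 - 2*x + 9*y**2 - 89/2, LT = x**2*y.
f_2 = 2*x*y - 4, LT = x*y.
f_3 = 10*x**2*y + 1/5*y - 102/5, LT = x**2*y.

S(f_1,f_2): lcm = x**2*y. S = 4*x**2 - 12*x*y**2 + 10*x - 36*y**2 + 178.
  reduce S modulo (f_1, f_2, f_3):
  remainder 4*x**2 + 10*x - 36*y**2 - 24*y + 178 ≠ 0; add h_4 = 4*x**2 + 10*x - 36*y**2 - 24*y + 178 to the basis.

S(f_1,f_3): lcm = x**2*y. S = 4*x**2 - 12*x*y**2 + 8*x - 36*y**2 - 1/50*y + 4501/25.
  reduce S modulo (f_1, f_2, f_3, h_4):
  remainder -2*x - 1/50*y + 51/25 ≠ 0; add h_5 = -2*x - 1/50*y + 51/25 to the basis.

S(f_1,h_4): lcm = x**2*y. S = 4*x**2 - 12*x*y**2 - 5/2*x*y + 8*x + 9*y**3 - 30*y**2 - 89/2*y + 178.
  reduce S modulo (f_1, f_2, f_3, h_4, h_5):
  remainder 9*y**3 + 6*y**2 - 1112/25*y - 176/25 ≠ 0; add h_6 = 9*y**3 + 6*y**2 - 1112/25*y - 176/25 to the basis.

S(f_2,h_5): lcm = x*y. S = -1/100*y**2 + 51/50*y - 2.
  reduce S modulo (f_1, f_2, f_3, h_4, h_5, h_6):
  remainder -1/100*y**2 + 51/50*y - 2 ≠ 0; add h_7 = -1/100*y**2 + 51/50*y - 2 to the basis.

S(h_4,h_5): lcm = x**2. S = -1/100*x*y + 88/25*x - 9*y**2 - 6*y + 89/2.
  reduce S modulo (f_1, f_2, f_3, h_4, h_5, h_6, h_7):
  remainder -577522/625*y + 1155044/625 ≠ 0; add h_8 = -577522/625*y + 1155044/625 to the basis.

The other S-polynomials (S(f_2,f_3), S(f_2,h_4), S(f_3,h_4), S(f_1,h_5), S(f_3,h_5), S(f_1,h_6), S(f_2,h_6), S(f_3,h_6), S(h_4,h_6), S(h_5,h_6), S(f_1,h_7), S(f_2,h_7), S(f_3,h_7), S(h_4,h_7), S(h_5,h_7), S(h_6,h_7), S(f_1,h_8), S(f_2,h_8), S(f_3,h_8), S(h_4,h_8), S(h_5,h_8), S(h_6,h_8), S(h_7,h_8)) all reduce to 0 modulo the current basis, so we have a Gröbner basis.
Inter-reduce: drop elements whose leading term is divisible by another's, tail-reduce, and make monic.
Reduced Gröbner basis: {x - 1, y - 2}.
Label its elements g_1 = x - 1, g_2 = y - 2.

Reduce p = 3/2*x**2 - 5*x*y**2 - x*y + 5*x + 2*y + 17/2 modulo G:
  leading term x**2: subtract (3/2*x)·g_1 from 3/2*x**2 - 5*x*y**2 - x*y + 5*x + 2*y + 17/2 → -5*x*y**2 - x*y + 13/2*x + 2*y + 17/2
  leading term x*y**2: subtract (-5*y**2)·g_1 from -5*x*y**2 - x*y + 13/2*x + 2*y + 17/2 → -x*y + 13/2*x - 5*y**2 + 2*y + 17/2
  leading term x*y: subtract (-y)·g_1 from -x*y + 13/2*x - 5*y**2 + 2*y + 17/2 → 13/2*x - 5*y**2 + y + 17/2
  leading term x: subtract (13/2)·g_1 from 13/2*x - 5*y**2 + y + 17/2 → -5*y**2 + y + 15
  leading term y**2: subtract (-5*y)·g_2 from -5*y**2 + y + 15 → -9*y + 15
  leading term y: subtract (-9)·g_2 from -9*y + 15 → -3
  leading term 1: no divisor's leading term divides it; move -3 to the remainder.
  normal form = -3.
The normal form is nonzero, so p ∉ I. Since p minus its normal form lies in I, I + (p) = I + (r) where r = -3; decide whether this ideal is the whole ring.
Here r = -3 is a nonzero constant, hence a unit: 1 ∈ I + (p), the Gröbner basis of I + (p) is {1}, and the enlarged system has no common solution — adjoining p is inconsistent.

The remainder on division by a Gröbner basis is unique — it is the normal form.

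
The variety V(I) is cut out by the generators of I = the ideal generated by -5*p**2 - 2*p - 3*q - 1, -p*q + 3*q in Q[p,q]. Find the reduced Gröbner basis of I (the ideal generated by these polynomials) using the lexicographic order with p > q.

f_1 = -5*p**2 - 2*p - 3*q - 1, LT = p**2.
f_2 = -p*q + 3*q, LT = p*q.

S(f_1,f_2): lcm = p**2*q. S = 17/5*p*q + 3/5*q**2 + 1/5*q.
  leading term p*q: subtract (-17/5)·f_2 from 17/5*p*q + 3/5*q**2 + 1/5*q → 3/5*q**2 + 52/5*q
  leading term q**2: no divisor's leading term divides it; move 3/5*q**2 to the remainder.
  leading term q: no divisor's leading term divides it; move 52/5*q to the remainder.
  remainder 3/5*q**2 + 52/5*q ≠ 0; add g_3 = 3/5*q**2 + 52/5*q to the basis.

The other S-polynomials (S(f_1,g_3), S(f_2,g_3)) all reduce to 0 modulo the current basis, so we have a Gröbner basis.

G = {p**2 + 2/5*p + 3/5*q + 1/5, p*q - 3*q, q**2 + 52/3*q}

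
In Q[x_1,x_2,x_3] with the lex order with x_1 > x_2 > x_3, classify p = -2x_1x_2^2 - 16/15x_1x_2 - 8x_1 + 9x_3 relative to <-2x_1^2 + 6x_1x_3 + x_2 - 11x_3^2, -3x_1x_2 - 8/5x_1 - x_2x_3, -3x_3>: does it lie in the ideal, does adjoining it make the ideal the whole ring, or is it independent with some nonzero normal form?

-2x_1x_2^2 - 16/15x_1x_2 - 8x_1 + 9x_3 is independent of I; its normal form modulo I is -8x_1.

First compute the reduced Gröbner basis of I by Buchberger's algorithm.
f_1 = -2x_1^2 + 6x_1x_3 + x_2 - 11x_3^2, LT = x_1^2.
f_2 = -3x_1x_2 - 8/5x_1 - x_2x_3, LT = x_1x_2.
f_3 = -3x_3, LT = x_3.

S(f_1,f_2): lcm = x_1^2x_2. S = -8/15x_1^2 - 10/3x_1x_2x_3 - 1/2x_2^2 + 11/2x_2x_3^2.
  reduce S modulo (f_1, f_2, f_3):
  remainder -1/2x_2^2 - 4/15x_2 ≠ 0; add h_4 = -1/2x_2^2 - 4/15x_2 to the basis.

The other S-polynomials (S(f_1,f_3), S(f_2,f_3), S(f_1,h_4), S(f_2,h_4), S(f_3,h_4)) all reduce to 0 modulo the current basis, so we have a Gröbner basis.
Inter-reduce: drop elements whose leading term is divisible by another's, tail-reduce, and make monic.
Reduced Gröbner basis: {x_1^2 - 1/2x_2, x_1x_2 + 8/15x_1, x_2^2 + 8/15x_2, x_3}.
Label its elements g_1 = x_1^2 - 1/2x_2, g_2 = x_1x_2 + 8/15x_1, g_3 = x_2^2 + 8/15x_2, g_4 = x_3.

Reduce p = -2x_1x_2^2 - 16/15x_1x_2 - 8x_1 + 9x_3 modulo G:
  leading term x_1x_2^2: subtract (-2x_2)·g_2 from -2x_1x_2^2 - 16/15x_1x_2 - 8x_1 + 9x_3 → -8x_1 + 9x_3
  leading term x_1: no divisor's leading term divides it; move -8x_1 to the remainder.
  leading term x_3: subtract (9)·g_4 from 9x_3 → 0
  normal form = -8x_1.
The normal form is nonzero, so p ∉ I. Since p minus its normal form lies in I, I + (p) = I + (r) where r = -8x_1; decide whether this ideal is the whole ring.
Run Buchberger on G together with r (pairs among the g_i already reduce to 0 since G is a Gröbner basis):
g_1 = x_1^2 - 1/2x_2, LT = x_1^2.
g_2 = x_1x_2 + 8/15x_1, LT = x_1x_2.
g_3 = x_2^2 + 8/15x_2, LT = x_2^2.
g_4 = x_3, LT = x_3.
r = -8x_1, LT = x_1.

S(g_1,r): lcm = x_1^2. S = -1/2x_2.
  reduce S modulo (g_1, g_2, g_3, g_4, r):
  remainder -1/2x_2 ≠ 0; add m_6 = -1/2x_2 to the basis.

The other S-polynomials (S(g_1,g_2), S(g_1,g_3), S(g_1,g_4), S(g_2,g_3), S(g_2,g_4), S(g_2,r), S(g_3,g_4), S(g_3,r), S(g_4,r), S(g_1,m_6), S(g_2,m_6), S(g_3,m_6), S(g_4,m_6), S(r,m_6)) all reduce to 0 modulo the current basis, so we have a Gröbner basis.
Inter-reduce: drop elements whose leading term is divisible by another's, tail-reduce, and make monic.
Reduced Gröbner basis: {x_1, x_2, x_3}.
The reduced Gröbner basis of I + (p) is {x_1, x_2, x_3} ≠ {1}, a proper ideal, so the enlarged system stays consistent: p is independent of I, with normal form -8x_1.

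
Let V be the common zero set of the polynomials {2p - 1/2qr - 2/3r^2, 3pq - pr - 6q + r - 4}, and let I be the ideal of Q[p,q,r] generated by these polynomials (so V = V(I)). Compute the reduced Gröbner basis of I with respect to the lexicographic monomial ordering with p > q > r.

G = {p - 1/4qr - 1/3r^2, q^2r + qr^2 - 8q - 4/9r^3 + 4/3r - 16/3}

f_1 = 2p - 1/2qr - 2/3r^2, LT = p.
f_2 = 3pq - pr - 6q + r - 4, LT = pq.

S(f_1,f_2): lcm = pq. S = 1/3pr - 1/4q^2r - 1/3qr^2 + 2q - 1/3r + 4/3.
  leading term pr: subtract (1/6r)·f_1 from 1/3pr - 1/4q^2r - 1/3qr^2 + 2q - 1/3r + 4/3 → -1/4q^2r - 1/4qr^2 + 2q + 1/9r^3 - 1/3r + 4/3
  leading term q^2r: no divisor's leading term divides it; move -1/4q^2r to the remainder.
  leading term qr^2: no divisor's leading term divides it; move -1/4qr^2 to the remainder.
  leading term q: no divisor's leading term divides it; move 2q to the remainder.
  leading term r^3: no divisor's leading term divides it; move 1/9r^3 to the remainder.
  leading term r: no divisor's leading term divides it; move -1/3r to the remainder.
  leading term 1: no divisor's leading term divides it; move 4/3 to the remainder.
  remainder -1/4q^2r - 1/4qr^2 + 2q + 1/9r^3 - 1/3r + 4/3 ≠ 0; add g_3 = -1/4q^2r - 1/4qr^2 + 2q + 1/9r^3 - 1/3r + 4/3 to the basis.

S(f_1,g_3): leading monomials are coprime, so the S-polynomial reduces to 0 (Buchberger's first criterion).
S(f_2,g_3): lcm = pq^2r. S = -4/3pqr^2 + 8pq + 4/9pr^3 - 4/3pr + 16/3p - 2q^2r + 1/3qr^2 - 4/3qr.
  leading term pqr^2: subtract (-2/3qr^2)·f_1 from -4/3pqr^2 + 8pq + 4/9pr^3 - 4/3pr + 16/3p - 2q^2r + 1/3qr^2 - 4/3qr → 8pq + 4/9pr^3 - 4/3pr + 16/3p - 1/3q^2r^3 - 2q^2r - 4/9qr^4 + 1/3qr^2 - 4/3qr
  leading term pq: subtract (4q)·f_1 from 8pq + 4/9pr^3 - 4/3pr + 16/3p - 1/3q^2r^3 - 2q^2r - 4/9qr^4 + 1/3qr^2 - 4/3qr → 4/9pr^3 - 4/3pr + 16/3p - 1/3q^2r^3 - 4/9qr^4 + 3qr^2 - 4/3qr
  leading term pr^3: subtract (2/9r^3)·f_1 from 4/9pr^3 - 4/3pr + 16/3p - 1/3q^2r^3 - 4/9qr^4 + 3qr^2 - 4/3qr → -4/3pr + 16/3p - 1/3q^2r^3 - 1/3qr^4 + 3qr^2 - 4/3qr + 4/27r^5
  leading term pr: subtract (-2/3r)·f_1 from -4/3pr + 16/3p - 1/3q^2r^3 - 1/3qr^4 + 3qr^2 - 4/3qr + 4/27r^5 → 16/3p - 1/3q^2r^3 - 1/3qr^4 + 8/3qr^2 - 4/3qr + 4/27r^5 - 4/9r^3
  leading term p: subtract (8/3)·f_1 from 16/3p - 1/3q^2r^3 - 1/3qr^4 + 8/3qr^2 - 4/3qr + 4/27r^5 - 4/9r^3 → -1/3q^2r^3 - 1/3qr^4 + 8/3qr^2 + 4/27r^5 - 4/9r^3 + 16/9r^2
  leading term q^2r^3: subtract (4/3r^2)·g_3 from -1/3q^2r^3 - 1/3qr^4 + 8/3qr^2 + 4/27r^5 - 4/9r^3 + 16/9r^2 → 0
  remainder 0.

Every S-polynomial of the final basis reduces to 0, so we have a Gröbner basis.
Inter-reduce: drop elements whose leading term is divisible by another's, tail-reduce, and make monic.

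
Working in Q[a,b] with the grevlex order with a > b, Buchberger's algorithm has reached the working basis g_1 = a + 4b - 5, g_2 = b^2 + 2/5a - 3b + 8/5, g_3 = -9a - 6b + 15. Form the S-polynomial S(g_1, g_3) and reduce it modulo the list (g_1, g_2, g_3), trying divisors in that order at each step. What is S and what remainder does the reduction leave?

S(g_1, g_3) = 10/3b - 10/3; remainder on division = 10/3b - 10/3.

lcm(LM(g_1), LM(g_3)) = a.
S = (lcm/LT(g_1))·g_1 − (lcm/LT(g_3))·g_3 = 10/3b - 10/3.
Reduce S modulo (g_1, g_2, g_3) in that order:
  leading term b: no divisor's leading term divides it; move 10/3b to the remainder.
  leading term 1: no divisor's leading term divides it; move -10/3 to the remainder.
The remainder 10/3b - 10/3 is nonzero, so it would be added as the next basis element.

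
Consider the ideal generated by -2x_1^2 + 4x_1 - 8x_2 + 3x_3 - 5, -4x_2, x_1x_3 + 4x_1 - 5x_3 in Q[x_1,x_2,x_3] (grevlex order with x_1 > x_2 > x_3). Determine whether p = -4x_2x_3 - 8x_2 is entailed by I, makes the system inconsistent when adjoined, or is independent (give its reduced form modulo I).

First compute the reduced Gröbner basis of I by Buchberger's algorithm.
f_1 = -2x_1^2 + 4x_1 - 8x_2 + 3x_3 - 5, LT = x_1^2.
f_2 = -4x_2, LT = x_2.
f_3 = x_1x_3 + 4x_1 - 5x_3, LT = x_1x_3.

S(f_1,f_2): leading monomials are coprime, so the S-polynomial reduces to 0 (Buchberger's first criterion).
S(f_1,f_3): lcm = x_1^2x_3. S = -4x_1^2 + 3x_1x_3 + 4x_2x_3 - 3/2x_3^2 + 5/2x_3.
  leading term x_1^2: subtract (2)·f_1 from -4x_1^2 + 3x_1x_3 + 4x_2x_3 - 3/2x_3^2 + 5/2x_3 → 3x_1x_3 + 4x_2x_3 - 3/2x_3^2 - 8x_1 + 16x_2 - 7/2x_3 + 10
  leading term x_1x_3: subtract (3)·f_3 from 3x_1x_3 + 4x_2x_3 - 3/2x_3^2 - 8x_1 + 16x_2 - 7/2x_3 + 10 → 4x_2x_3 - 3/2x_3^2 - 20x_1 + 16x_2 + 23/2x_3 + 10
  leading term x_2x_3: subtract (-x_3)·f_2 from 4x_2x_3 - 3/2x_3^2 - 20x_1 + 16x_2 + 23/2x_3 + 10 → -3/2x_3^2 - 20x_1 + 16x_2 + 23/2x_3 + 10
  leading term x_3^2: no divisor's leading term divides it; move -3/2x_3^2 to the remainder.
  leading term x_1: no divisor's leading term divides it; move -20x_1 to the remainder.
  leading term x_2: subtract (-4)·f_2 from 16x_2 + 23/2x_3 + 10 → 23/2x_3 + 10
  leading term x_3: no divisor's leading term divides it; move 23/2x_3 to the remainder.
  leading term 1: no divisor's leading term divides it; move 10 to the remainder.
  remainder -3/2x_3^2 - 20x_1 + 23/2x_3 + 10 ≠ 0; add h_4 = -3/2x_3^2 - 20x_1 + 23/2x_3 + 10 to the basis.

S(f_2,f_3): leading monomials are coprime, so the S-polynomial reduces to 0 (Buchberger's first criterion).
S(f_1,h_4): leading monomials are coprime, so the S-polynomial reduces to 0 (Buchberger's first criterion).
S(f_2,h_4): leading monomials are coprime, so the S-polynomial reduces to 0 (Buchberger's first criterion).
S(f_3,h_4): lcm = x_1x_3^2. S = -40/3x_1^2 + 35/3x_1x_3 - 5x_3^2 + 20/3x_1.
  leading term x_1^2: subtract (20/3)·f_1 from -40/3x_1^2 + 35/3x_1x_3 - 5x_3^2 + 20/3x_1 → 35/3x_1x_3 - 5x_3^2 - 20x_1 + 160/3x_2 - 20x_3 + 100/3
  leading term x_1x_3: subtract (35/3)·f_3 from 35/3x_1x_3 - 5x_3^2 - 20x_1 + 160/3x_2 - 20x_3 + 100/3 → -5x_3^2 - 200/3x_1 + 160/3x_2 + 115/3x_3 + 100/3
  leading term x_3^2: subtract (10/3)·h_4 from -5x_3^2 - 200/3x_1 + 160/3x_2 + 115/3x_3 + 100/3 → 160/3x_2
  leading term x_2: subtract (-40/3)·f_2 from 160/3x_2 → 0
  remainder 0.

Every S-polynomial of the final basis reduces to 0, so we have a Gröbner basis.
Inter-reduce: drop elements whose leading term is divisible by another's, tail-reduce, and make monic.
Reduced Gröbner basis: {x_1^2 - 2x_1 - 3/2x_3 + 5/2, x_1x_3 + 4x_1 - 5x_3, x_3^2 + 40/3x_1 - 23/3x_3 - 20/3, x_2}.
Label its elements g_1 = x_1^2 - 2x_1 - 3/2x_3 + 5/2, g_2 = x_1x_3 + 4x_1 - 5x_3, g_3 = x_3^2 + 40/3x_1 - 23/3x_3 - 20/3, g_4 = x_2.

Reduce p = -4x_2x_3 - 8x_2 modulo G:
  leading term x_2x_3: subtract (-4x_3)·g_4 from -4x_2x_3 - 8x_2 → -8x_2
  leading term x_2: subtract (-8)·g_4 from -8x_2 → 0
  normal form = 0.
Since the normal form is 0, p ∈ I.

The remainder on division by a Gröbner basis is unique — it is the normal form.

-4x_2x_3 - 8x_2 lies in I (it reduces to 0).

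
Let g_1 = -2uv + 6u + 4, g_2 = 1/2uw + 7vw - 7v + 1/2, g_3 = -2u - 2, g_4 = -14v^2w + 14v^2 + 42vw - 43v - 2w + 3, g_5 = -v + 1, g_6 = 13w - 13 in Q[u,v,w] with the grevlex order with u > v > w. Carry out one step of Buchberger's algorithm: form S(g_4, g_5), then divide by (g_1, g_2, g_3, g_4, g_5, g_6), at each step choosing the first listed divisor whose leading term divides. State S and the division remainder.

lcm(LM(g_4), LM(g_5)) = v^2w.
S = (lcm/LT(g_4))·g_4 − (lcm/LT(g_5))·g_5 = -v^2 - 2vw + 43/14v + 1/7w - 3/14.
Reduce S modulo (g_1, g_2, g_3, g_4, g_5, g_6) in that order:
  leading term v^2: subtract (v)·g_5 from -v^2 - 2vw + 43/14v + 1/7w - 3/14 → -2vw + 29/14v + 1/7w - 3/14
  leading term vw: subtract (2w)·g_5 from -2vw + 29/14v + 1/7w - 3/14 → 29/14v - 13/7w - 3/14
  leading term v: subtract (-29/14)·g_5 from 29/14v - 13/7w - 3/14 → -13/7w + 13/7
  leading term w: subtract (-1/7)·g_6 from -13/7w + 13/7 → 0
The remainder is 0, so this S-polynomial contributes no new basis element.
An S-polynomial is built so that the two leading terms cancel; whether anything survives reduction is exactly the Gröbner-basis criterion.

S(g_4, g_5) = -v^2 - 2vw + 43/14v + 1/7w - 3/14; remainder on division = 0.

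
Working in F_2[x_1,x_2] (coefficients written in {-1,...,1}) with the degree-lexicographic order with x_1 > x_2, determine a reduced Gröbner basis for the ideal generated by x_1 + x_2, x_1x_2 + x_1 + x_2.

f_1 = x_1 + x_2, LT = x_1.
f_2 = x_1x_2 + x_1 + x_2, LT = x_1x_2.

S(f_1,f_2): lcm = x_1x_2. S = x_2^2 + x_1 + x_2.
  leading term x_2^2: no divisor's leading term divides it; move x_2^2 to the remainder.
  leading term x_1: subtract (1)·f_1 from x_1 + x_2 → 0
  remainder x_2^2 ≠ 0; add g_3 = x_2^2 to the basis.

The other S-polynomials (S(f_1,g_3), S(f_2,g_3)) all reduce to 0 modulo the current basis, so we have a Gröbner basis.
Inter-reduce: drop elements whose leading term is divisible by another's, tail-reduce, and make monic.

G = {x_2^2, x_1 + x_2}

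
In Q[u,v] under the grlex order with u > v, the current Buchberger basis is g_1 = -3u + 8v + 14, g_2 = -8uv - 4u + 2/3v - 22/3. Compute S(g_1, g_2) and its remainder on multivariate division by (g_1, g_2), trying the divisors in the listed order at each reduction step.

lcm(LM(g_1), LM(g_2)) = uv.
S = (lcm/LT(g_1))·g_1 − (lcm/LT(g_2))·g_2 = -8/3v^2 - 1/2u - 55/12v - 11/12.
Reduce S modulo (g_1, g_2) in that order:
  leading term v^2: no divisor's leading term divides it; move -8/3v^2 to the remainder.
  leading term u: subtract (1/6)·g_1 from -1/2u - 55/12v - 11/12 → -71/12v - 13/4
  leading term v: no divisor's leading term divides it; move -71/12v to the remainder.
  leading term 1: no divisor's leading term divides it; move -13/4 to the remainder.
The remainder -8/3v^2 - 71/12v - 13/4 is nonzero, so it would be added as the next basis element.

S(g_1, g_2) = -8/3v^2 - 1/2u - 55/12v - 11/12; remainder on division = -8/3v^2 - 71/12v - 13/4.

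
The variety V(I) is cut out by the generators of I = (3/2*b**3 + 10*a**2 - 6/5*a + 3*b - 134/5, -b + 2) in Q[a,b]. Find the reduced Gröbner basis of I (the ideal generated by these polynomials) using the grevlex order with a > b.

f_1 = 3/2*b**3 + 10*a**2 - 6/5*a + 3*b - 134/5, LT = b**3.
f_2 = -b + 2, LT = b.

S(f_1,f_2): lcm = b**3. S = 20/3*a**2 + 2*b**2 - 4/5*a + 2*b - 268/15.
  leading term a**2: no divisor's leading term divides it; move 20/3*a**2 to the remainder.
  leading term b**2: subtract (-2*b)·f_2 from 2*b**2 - 4/5*a + 2*b - 268/15 → -4/5*a + 6*b - 268/15
  leading term a: no divisor's leading term divides it; move -4/5*a to the remainder.
  leading term b: subtract (-6)·f_2 from 6*b - 268/15 → -88/15
  leading term 1: no divisor's leading term divides it; move -88/15 to the remainder.
  remainder 20/3*a**2 - 4/5*a - 88/15 ≠ 0; add g_3 = 20/3*a**2 - 4/5*a - 88/15 to the basis.

The other S-polynomials (S(f_1,g_3), S(f_2,g_3)) all reduce to 0 modulo the current basis, so we have a Gröbner basis.
Inter-reduce: drop elements whose leading term is divisible by another's, tail-reduce, and make monic.

G = {a**2 - 3/25*a - 22/25, b - 2}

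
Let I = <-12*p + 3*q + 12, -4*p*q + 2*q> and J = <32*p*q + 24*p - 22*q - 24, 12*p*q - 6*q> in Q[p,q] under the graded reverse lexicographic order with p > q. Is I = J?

Yes, the ideals are equal.

For a fixed monomial order, each ideal has a unique reduced Gröbner basis; comparing bases decides equality.
Buchberger on the first generating set:
f_1 = -12*p + 3*q + 12, LT = p.
f_2 = -4*p*q + 2*q, LT = p*q.

S(f_1,f_2): lcm = p*q. S = -1/4*q**2 - 1/2*q.
  leading term q**2: no divisor's leading term divides it; move -1/4*q**2 to the remainder.
  leading term q: no divisor's leading term divides it; move -1/2*q to the remainder.
  remainder -1/4*q**2 - 1/2*q ≠ 0; add g_3 = -1/4*q**2 - 1/2*q to the basis.

S(f_1,g_3): leading monomials are coprime, so the S-polynomial reduces to 0 (Buchberger's first criterion).
S(f_2,g_3): lcm = p*q**2. S = -2*p*q - 1/2*q**2.
  leading term p*q: subtract (1/6*q)·f_1 from -2*p*q - 1/2*q**2 → -q**2 - 2*q
  leading term q**2: subtract (4)·g_3 from -q**2 - 2*q → 0
  remainder 0.

Every S-polynomial of the final basis reduces to 0, so we have a Gröbner basis.
Inter-reduce: drop elements whose leading term is divisible by another's, tail-reduce, and make monic.
Reduced Gröbner basis: {q**2 + 2*q, p - 1/4*q - 1}.

Buchberger on the second generating set:
h_1 = 32*p*q + 24*p - 22*q - 24, LT = p*q.
h_2 = 12*p*q - 6*q, LT = p*q.

S(h_1,h_2): lcm = p*q. S = 3/4*p - 3/16*q - 3/4.
  leading term p: no divisor's leading term divides it; move 3/4*p to the remainder.
  leading term q: no divisor's leading term divides it; move -3/16*q to the remainder.
  leading term 1: no divisor's leading term divides it; move -3/4 to the remainder.
  remainder 3/4*p - 3/16*q - 3/4 ≠ 0; add k_3 = 3/4*p - 3/16*q - 3/4 to the basis.

S(h_1,k_3): lcm = p*q. S = 1/4*q**2 + 3/4*p + 5/16*q - 3/4.
  leading term q**2: no divisor's leading term divides it; move 1/4*q**2 to the remainder.
  leading term p: subtract (1)·k_3 from 3/4*p + 5/16*q - 3/4 → 1/2*q
  leading term q: no divisor's leading term divides it; move 1/2*q to the remainder.
  remainder 1/4*q**2 + 1/2*q ≠ 0; add k_4 = 1/4*q**2 + 1/2*q to the basis.

S(h_2,k_3): lcm = p*q. S = 1/4*q**2 + 1/2*q.
  leading term q**2: subtract (1)·k_4 from 1/4*q**2 + 1/2*q → 0
  remainder 0.

S(h_1,k_4): lcm = p*q**2. S = -5/4*p*q - 11/16*q**2 - 3/4*q.
  leading term p*q: subtract (-5/128)·h_1 from -5/4*p*q - 11/16*q**2 - 3/4*q → -11/16*q**2 + 15/16*p - 103/64*q - 15/16
  leading term q**2: subtract (-11/4)·k_4 from -11/16*q**2 + 15/16*p - 103/64*q - 15/16 → 15/16*p - 15/64*q - 15/16
  leading term p: subtract (5/4)·k_3 from 15/16*p - 15/64*q - 15/16 → 0
  remainder 0.

S(h_2,k_4): lcm = p*q**2. S = -2*p*q - 1/2*q**2.
  leading term p*q: subtract (-1/16)·h_1 from -2*p*q - 1/2*q**2 → -1/2*q**2 + 3/2*p - 11/8*q - 3/2
  leading term q**2: subtract (-2)·k_4 from -1/2*q**2 + 3/2*p - 11/8*q - 3/2 → 3/2*p - 3/8*q - 3/2
  leading term p: subtract (2)·k_3 from 3/2*p - 3/8*q - 3/2 → 0
  remainder 0.

S(k_3,k_4): leading monomials are coprime, so the S-polynomial reduces to 0 (Buchberger's first criterion).
Every S-polynomial of the final basis reduces to 0, so we have a Gröbner basis.
Inter-reduce: drop elements whose leading term is divisible by another's, tail-reduce, and make monic.
Reduced Gröbner basis: {q**2 + 2*q, p - 1/4*q - 1}.

Same reduced basis, so the two generating sets span the same ideal.
The same test decides containment: I ⊆ J iff every generator of I reduces to 0 modulo a Gröbner basis of J.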